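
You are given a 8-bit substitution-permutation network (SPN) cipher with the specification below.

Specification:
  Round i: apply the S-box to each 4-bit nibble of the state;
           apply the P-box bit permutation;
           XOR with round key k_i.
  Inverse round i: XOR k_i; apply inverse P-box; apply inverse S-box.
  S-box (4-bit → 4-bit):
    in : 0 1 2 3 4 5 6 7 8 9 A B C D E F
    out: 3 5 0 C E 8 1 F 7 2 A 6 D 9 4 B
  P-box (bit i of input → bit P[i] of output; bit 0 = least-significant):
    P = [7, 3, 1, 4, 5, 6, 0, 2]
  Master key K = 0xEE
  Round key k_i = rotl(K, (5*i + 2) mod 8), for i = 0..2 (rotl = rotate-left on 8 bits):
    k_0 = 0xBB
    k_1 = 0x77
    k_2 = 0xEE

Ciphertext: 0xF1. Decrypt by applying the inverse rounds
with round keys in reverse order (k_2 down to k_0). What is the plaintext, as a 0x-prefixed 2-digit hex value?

s_0 = ciphertext = 0xF1
s_1 = InvRound(s_0, k_2) = 0x34
s_2 = InvRound(s_1, k_1) = 0xBE
s_3 = InvRound(s_2, k_0) = 0x32

0x32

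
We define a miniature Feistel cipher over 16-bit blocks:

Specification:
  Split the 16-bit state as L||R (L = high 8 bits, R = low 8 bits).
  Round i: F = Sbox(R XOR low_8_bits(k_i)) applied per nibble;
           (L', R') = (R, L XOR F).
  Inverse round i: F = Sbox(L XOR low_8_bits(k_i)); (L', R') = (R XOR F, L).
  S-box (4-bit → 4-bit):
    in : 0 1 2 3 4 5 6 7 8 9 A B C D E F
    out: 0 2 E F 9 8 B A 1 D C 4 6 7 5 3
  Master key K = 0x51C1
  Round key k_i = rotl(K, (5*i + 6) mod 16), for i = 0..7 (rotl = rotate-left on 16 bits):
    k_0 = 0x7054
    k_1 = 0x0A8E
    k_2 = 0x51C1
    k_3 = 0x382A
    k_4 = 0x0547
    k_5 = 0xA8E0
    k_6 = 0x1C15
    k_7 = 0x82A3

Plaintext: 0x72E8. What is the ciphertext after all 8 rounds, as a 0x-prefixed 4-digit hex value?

s_0 = plaintext = 0x72E8
s_1 = Round(s_0, k_0) = 0xE834
s_2 = Round(s_1, k_1) = 0x34A4
s_3 = Round(s_2, k_2) = 0xA48C
s_4 = Round(s_3, k_3) = 0x8C6F
s_5 = Round(s_4, k_4) = 0x6F6D
s_6 = Round(s_5, k_5) = 0x6D78
s_7 = Round(s_6, k_6) = 0x78DA
s_8 = Round(s_7, k_7) = 0xDAD5

0xDAD5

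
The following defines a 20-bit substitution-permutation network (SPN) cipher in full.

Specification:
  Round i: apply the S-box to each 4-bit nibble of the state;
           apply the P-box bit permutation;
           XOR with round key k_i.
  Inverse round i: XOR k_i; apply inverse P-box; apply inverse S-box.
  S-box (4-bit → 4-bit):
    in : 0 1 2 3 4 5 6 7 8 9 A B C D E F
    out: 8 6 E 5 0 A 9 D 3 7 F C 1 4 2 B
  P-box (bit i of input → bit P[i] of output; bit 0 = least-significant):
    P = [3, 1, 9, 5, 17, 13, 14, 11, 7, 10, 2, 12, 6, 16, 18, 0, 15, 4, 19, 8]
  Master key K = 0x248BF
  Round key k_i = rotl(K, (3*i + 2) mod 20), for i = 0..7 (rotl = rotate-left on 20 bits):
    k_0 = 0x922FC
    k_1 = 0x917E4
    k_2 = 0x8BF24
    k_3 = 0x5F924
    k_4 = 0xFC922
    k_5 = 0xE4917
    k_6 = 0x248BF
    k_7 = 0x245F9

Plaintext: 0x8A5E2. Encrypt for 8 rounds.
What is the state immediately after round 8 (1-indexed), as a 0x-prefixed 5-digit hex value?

s_0 = plaintext = 0x8A5E2
s_1 = Round(s_0, k_0) = 0xC948F
s_2 = Round(s_1, k_1) = 0xEB78E
s_3 = Round(s_2, k_2) = 0xE8FB3
s_4 = Round(s_3, k_3) = 0x4A7FC
s_5 = Round(s_4, k_4) = 0x8F1EF
s_6 = Round(s_5, k_5) = 0xFED68
s_7 = Round(s_6, k_6) = 0x1C1A1
s_8 = Round(s_7, k_7) = 0x82BAF

0x82BAF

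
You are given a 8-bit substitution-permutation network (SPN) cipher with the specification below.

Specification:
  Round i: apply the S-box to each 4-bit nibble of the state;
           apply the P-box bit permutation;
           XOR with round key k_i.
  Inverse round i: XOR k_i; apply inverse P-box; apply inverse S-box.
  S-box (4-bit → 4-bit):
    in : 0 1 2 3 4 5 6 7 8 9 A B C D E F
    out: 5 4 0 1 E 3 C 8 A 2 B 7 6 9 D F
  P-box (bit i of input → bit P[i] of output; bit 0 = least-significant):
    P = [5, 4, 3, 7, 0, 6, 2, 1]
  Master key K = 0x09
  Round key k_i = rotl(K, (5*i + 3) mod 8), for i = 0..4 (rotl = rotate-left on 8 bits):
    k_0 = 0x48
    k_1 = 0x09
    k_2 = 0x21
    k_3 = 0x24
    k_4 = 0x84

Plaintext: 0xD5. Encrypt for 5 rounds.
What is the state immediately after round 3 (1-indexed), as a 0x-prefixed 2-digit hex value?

0x00

s_0 = plaintext = 0xD5
s_1 = Round(s_0, k_0) = 0x7B
s_2 = Round(s_1, k_1) = 0x33
s_3 = Round(s_2, k_2) = 0x00
s_4 = Round(s_3, k_3) = 0x09
s_5 = Round(s_4, k_4) = 0x91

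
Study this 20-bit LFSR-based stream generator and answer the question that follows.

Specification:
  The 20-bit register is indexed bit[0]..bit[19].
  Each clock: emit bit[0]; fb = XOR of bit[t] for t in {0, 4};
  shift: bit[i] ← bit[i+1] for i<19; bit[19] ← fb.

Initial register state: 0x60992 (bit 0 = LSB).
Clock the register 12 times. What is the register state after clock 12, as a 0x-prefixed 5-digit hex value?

0x90B60

reg_0 = 0x60992
clock 1: out=0, reg = 0xB04C9
clock 2: out=1, reg = 0xD8264
clock 3: out=0, reg = 0x6C132
clock 4: out=0, reg = 0xB6099
clock 5: out=1, reg = 0x5B04C
clock 6: out=0, reg = 0x2D826
clock 7: out=0, reg = 0x16C13
clock 8: out=1, reg = 0x0B609
clock 9: out=1, reg = 0x85B04
clock 10: out=0, reg = 0x42D82
clock 11: out=0, reg = 0x216C1
clock 12: out=1, reg = 0x90B60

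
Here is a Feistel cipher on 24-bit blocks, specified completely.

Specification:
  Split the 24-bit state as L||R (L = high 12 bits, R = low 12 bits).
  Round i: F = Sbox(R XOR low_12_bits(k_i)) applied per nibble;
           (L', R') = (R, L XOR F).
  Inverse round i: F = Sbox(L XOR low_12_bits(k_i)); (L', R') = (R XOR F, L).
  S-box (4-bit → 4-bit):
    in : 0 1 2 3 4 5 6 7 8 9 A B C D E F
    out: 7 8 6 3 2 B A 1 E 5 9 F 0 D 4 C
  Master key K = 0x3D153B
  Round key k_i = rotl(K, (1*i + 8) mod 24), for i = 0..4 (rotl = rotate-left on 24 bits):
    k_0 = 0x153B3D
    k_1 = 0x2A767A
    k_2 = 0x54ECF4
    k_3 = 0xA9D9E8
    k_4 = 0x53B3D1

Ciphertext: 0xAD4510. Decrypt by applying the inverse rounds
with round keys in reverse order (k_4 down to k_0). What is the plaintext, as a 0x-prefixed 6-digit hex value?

s_0 = ciphertext = 0xAD4510
s_1 = InvRound(s_0, k_4) = 0x06BAD4
s_2 = InvRound(s_1, k_3) = 0xF3706B
s_3 = InvRound(s_2, k_2) = 0x368F37
s_4 = InvRound(s_3, k_1) = 0x4B1368
s_5 = InvRound(s_4, k_0) = 0xF884B1

0xF884B1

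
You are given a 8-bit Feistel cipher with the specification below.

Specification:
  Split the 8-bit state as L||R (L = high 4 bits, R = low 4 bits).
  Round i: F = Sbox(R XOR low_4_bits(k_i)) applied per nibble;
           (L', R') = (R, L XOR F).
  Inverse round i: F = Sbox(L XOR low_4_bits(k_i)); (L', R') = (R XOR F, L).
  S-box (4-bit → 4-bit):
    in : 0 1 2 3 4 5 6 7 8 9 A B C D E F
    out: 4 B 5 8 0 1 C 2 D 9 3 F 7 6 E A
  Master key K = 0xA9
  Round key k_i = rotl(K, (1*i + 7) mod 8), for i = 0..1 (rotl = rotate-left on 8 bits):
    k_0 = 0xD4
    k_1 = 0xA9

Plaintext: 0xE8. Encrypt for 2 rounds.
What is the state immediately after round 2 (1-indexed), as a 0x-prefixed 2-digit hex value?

0x9C

s_0 = plaintext = 0xE8
s_1 = Round(s_0, k_0) = 0x89
s_2 = Round(s_1, k_1) = 0x9C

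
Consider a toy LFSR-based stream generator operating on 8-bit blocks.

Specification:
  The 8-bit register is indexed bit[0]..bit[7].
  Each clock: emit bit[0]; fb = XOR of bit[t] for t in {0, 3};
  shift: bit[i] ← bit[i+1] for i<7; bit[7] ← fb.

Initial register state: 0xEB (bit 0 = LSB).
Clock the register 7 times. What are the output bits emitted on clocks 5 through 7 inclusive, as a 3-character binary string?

011

reg_0 = 0xEB
clock 1: out=1, reg = 0x75
clock 2: out=1, reg = 0xBA
clock 3: out=0, reg = 0xDD
clock 4: out=1, reg = 0x6E
clock 5: out=0, reg = 0xB7
clock 6: out=1, reg = 0xDB
clock 7: out=1, reg = 0x6D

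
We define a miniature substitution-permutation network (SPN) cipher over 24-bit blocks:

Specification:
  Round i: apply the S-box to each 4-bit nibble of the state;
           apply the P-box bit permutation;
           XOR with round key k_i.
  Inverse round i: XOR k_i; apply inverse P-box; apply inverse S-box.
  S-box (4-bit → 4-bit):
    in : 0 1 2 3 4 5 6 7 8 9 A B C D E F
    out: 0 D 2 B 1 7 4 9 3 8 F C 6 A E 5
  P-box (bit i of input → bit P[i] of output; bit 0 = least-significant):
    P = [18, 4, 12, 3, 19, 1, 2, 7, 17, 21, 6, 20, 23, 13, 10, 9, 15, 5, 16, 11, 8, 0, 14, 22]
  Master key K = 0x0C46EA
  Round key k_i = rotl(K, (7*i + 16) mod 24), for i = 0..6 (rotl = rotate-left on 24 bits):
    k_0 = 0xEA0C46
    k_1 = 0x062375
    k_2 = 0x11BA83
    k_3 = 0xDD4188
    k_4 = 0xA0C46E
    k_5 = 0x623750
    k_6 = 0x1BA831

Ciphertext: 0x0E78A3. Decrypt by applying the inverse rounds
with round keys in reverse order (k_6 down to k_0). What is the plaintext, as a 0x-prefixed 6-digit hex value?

0x614F07

s_0 = ciphertext = 0x0E78A3
s_1 = InvRound(s_0, k_6) = 0x6F09D5
s_2 = InvRound(s_1, k_5) = 0x2BE01F
s_3 = InvRound(s_2, k_4) = 0x2C5F42
s_4 = InvRound(s_3, k_3) = 0x9B1EDB
s_5 = InvRound(s_4, k_2) = 0x045F4D
s_6 = InvRound(s_5, k_1) = 0x6DC40E
s_7 = InvRound(s_6, k_0) = 0x614F07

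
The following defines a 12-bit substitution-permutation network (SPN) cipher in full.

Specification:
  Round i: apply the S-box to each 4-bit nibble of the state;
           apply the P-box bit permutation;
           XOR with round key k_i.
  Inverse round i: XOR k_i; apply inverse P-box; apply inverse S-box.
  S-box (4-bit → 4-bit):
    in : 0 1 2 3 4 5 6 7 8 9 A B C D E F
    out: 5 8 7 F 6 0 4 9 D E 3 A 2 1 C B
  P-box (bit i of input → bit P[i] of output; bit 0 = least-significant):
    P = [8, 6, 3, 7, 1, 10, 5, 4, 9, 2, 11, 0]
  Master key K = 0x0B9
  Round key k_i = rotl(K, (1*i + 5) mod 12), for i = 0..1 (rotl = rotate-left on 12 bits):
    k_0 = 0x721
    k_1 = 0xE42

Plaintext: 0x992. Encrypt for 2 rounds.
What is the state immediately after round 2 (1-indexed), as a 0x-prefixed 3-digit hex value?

s_0 = plaintext = 0x992
s_1 = Round(s_0, k_0) = 0xA5C
s_2 = Round(s_1, k_1) = 0xC06

0xC06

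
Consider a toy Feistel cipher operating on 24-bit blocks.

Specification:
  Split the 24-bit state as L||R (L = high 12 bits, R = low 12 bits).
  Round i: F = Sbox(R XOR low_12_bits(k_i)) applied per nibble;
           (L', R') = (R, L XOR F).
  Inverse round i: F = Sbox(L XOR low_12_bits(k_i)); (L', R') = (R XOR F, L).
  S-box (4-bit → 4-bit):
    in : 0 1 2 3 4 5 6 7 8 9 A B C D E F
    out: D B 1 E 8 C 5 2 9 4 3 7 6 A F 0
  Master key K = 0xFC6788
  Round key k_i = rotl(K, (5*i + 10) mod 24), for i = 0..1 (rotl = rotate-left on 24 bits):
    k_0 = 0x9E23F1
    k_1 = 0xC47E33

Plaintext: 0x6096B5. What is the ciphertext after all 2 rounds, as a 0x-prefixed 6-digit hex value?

0xA81EC4

s_0 = plaintext = 0x6096B5
s_1 = Round(s_0, k_0) = 0x6B5A81
s_2 = Round(s_1, k_1) = 0xA81EC4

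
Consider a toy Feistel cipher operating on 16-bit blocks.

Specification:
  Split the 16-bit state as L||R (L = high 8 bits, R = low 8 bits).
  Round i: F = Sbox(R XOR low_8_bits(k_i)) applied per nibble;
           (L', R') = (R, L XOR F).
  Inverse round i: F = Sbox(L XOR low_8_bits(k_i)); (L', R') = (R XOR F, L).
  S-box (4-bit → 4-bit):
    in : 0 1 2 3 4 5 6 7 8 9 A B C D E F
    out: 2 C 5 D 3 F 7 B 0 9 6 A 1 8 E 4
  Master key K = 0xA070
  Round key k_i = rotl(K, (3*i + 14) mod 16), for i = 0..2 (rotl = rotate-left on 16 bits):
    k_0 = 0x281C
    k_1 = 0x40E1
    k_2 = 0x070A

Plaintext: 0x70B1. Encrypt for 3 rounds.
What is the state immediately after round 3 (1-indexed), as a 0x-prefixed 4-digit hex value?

s_0 = plaintext = 0x70B1
s_1 = Round(s_0, k_0) = 0xB118
s_2 = Round(s_1, k_1) = 0x18F8
s_3 = Round(s_2, k_2) = 0xF85D

0xF85D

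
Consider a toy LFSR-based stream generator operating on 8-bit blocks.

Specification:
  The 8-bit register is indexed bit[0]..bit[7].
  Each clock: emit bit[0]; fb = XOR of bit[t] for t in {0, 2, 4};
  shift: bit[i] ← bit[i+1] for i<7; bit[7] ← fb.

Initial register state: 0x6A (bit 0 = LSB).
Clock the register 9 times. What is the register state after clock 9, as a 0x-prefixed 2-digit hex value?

0x4B

reg_0 = 0x6A
clock 1: out=0, reg = 0x35
clock 2: out=1, reg = 0x9A
clock 3: out=0, reg = 0xCD
clock 4: out=1, reg = 0x66
clock 5: out=0, reg = 0xB3
clock 6: out=1, reg = 0x59
clock 7: out=1, reg = 0x2C
clock 8: out=0, reg = 0x96
clock 9: out=0, reg = 0x4B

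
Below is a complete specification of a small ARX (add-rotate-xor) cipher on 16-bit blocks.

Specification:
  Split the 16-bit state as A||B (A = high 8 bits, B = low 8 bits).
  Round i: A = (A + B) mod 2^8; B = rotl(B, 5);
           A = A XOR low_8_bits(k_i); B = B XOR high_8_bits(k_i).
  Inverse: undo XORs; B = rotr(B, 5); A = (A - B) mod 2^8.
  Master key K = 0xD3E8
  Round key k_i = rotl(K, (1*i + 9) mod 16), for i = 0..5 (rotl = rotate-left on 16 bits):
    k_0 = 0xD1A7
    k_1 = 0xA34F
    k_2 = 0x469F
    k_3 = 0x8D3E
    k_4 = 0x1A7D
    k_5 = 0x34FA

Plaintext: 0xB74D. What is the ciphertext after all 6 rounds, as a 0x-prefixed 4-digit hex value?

s_0 = plaintext = 0xB74D
s_1 = Round(s_0, k_0) = 0xA378
s_2 = Round(s_1, k_1) = 0x54AC
s_3 = Round(s_2, k_2) = 0x9FD3
s_4 = Round(s_3, k_3) = 0x4CF7
s_5 = Round(s_4, k_4) = 0x3EE4
s_6 = Round(s_5, k_5) = 0xD8A8

0xD8A8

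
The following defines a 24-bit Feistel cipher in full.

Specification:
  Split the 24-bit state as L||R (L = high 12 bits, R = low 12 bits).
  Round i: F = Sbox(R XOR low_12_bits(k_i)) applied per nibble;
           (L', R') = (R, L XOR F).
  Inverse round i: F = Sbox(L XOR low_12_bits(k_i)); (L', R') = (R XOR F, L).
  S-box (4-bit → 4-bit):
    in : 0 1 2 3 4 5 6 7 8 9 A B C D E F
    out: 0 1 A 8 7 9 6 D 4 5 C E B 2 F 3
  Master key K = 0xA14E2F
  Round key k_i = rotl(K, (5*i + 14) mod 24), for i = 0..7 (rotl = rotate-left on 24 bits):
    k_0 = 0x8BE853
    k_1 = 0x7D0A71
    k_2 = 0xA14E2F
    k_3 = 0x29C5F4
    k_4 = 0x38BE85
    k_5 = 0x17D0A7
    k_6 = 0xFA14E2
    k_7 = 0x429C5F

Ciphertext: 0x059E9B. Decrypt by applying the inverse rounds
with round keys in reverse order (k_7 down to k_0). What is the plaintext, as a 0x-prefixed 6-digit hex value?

s_0 = ciphertext = 0x059E9B
s_1 = InvRound(s_0, k_7) = 0x59D059
s_2 = InvRound(s_1, k_6) = 0x18A59D
s_3 = InvRound(s_2, k_5) = 0x43F18A
s_4 = InvRound(s_3, k_4) = 0xD6643F
s_5 = InvRound(s_4, k_3) = 0x065D66
s_6 = InvRound(s_5, k_2) = 0x21A065
s_7 = InvRound(s_6, k_1) = 0x40B21A
s_8 = InvRound(s_7, k_0) = 0x98E40B

0x98E40B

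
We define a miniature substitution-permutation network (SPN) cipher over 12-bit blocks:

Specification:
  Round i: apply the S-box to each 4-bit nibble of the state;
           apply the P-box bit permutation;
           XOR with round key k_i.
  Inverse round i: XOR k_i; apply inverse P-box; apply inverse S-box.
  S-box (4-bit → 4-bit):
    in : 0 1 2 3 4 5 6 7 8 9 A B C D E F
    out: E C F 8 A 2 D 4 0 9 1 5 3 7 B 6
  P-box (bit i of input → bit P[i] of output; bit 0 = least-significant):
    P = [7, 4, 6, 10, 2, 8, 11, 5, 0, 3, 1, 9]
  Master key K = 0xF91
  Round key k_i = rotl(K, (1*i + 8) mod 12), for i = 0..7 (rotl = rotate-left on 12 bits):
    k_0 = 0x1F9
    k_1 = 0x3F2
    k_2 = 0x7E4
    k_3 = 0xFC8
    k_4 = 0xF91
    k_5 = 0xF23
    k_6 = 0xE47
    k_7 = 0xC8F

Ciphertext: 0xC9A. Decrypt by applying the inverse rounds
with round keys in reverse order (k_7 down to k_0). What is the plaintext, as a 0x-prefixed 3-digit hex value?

0x5B9

s_0 = ciphertext = 0xC9A
s_1 = InvRound(s_0, k_7) = 0xAA5
s_2 = InvRound(s_1, k_6) = 0x736
s_3 = InvRound(s_2, k_5) = 0xAB5
s_4 = InvRound(s_3, k_4) = 0x8E3
s_5 = InvRound(s_4, k_3) = 0x243
s_6 = InvRound(s_5, k_2) = 0xBE9
s_7 = InvRound(s_6, k_1) = 0xD75
s_8 = InvRound(s_7, k_0) = 0x5B9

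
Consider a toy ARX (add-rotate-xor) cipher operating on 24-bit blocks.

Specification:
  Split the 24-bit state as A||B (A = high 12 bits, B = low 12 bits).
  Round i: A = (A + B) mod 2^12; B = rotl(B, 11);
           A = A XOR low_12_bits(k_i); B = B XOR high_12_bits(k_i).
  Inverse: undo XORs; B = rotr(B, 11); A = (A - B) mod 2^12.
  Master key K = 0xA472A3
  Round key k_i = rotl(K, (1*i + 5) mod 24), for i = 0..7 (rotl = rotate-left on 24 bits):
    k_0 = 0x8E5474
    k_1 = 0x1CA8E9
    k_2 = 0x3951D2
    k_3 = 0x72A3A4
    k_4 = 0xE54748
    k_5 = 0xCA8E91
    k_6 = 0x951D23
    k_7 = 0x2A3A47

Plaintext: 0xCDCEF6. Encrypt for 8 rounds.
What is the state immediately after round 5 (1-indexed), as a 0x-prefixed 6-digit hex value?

s_0 = plaintext = 0xCDCEF6
s_1 = Round(s_0, k_0) = 0xFA6F9E
s_2 = Round(s_1, k_1) = 0x7AD605
s_3 = Round(s_2, k_2) = 0xC60897
s_4 = Round(s_3, k_3) = 0x753B61
s_5 = Round(s_4, k_4) = 0x5FC3E4
s_6 = Round(s_5, k_5) = 0x771D5A
s_7 = Round(s_6, k_6) = 0x9E8FFC
s_8 = Round(s_7, k_7) = 0x3A355D

0x5FC3E4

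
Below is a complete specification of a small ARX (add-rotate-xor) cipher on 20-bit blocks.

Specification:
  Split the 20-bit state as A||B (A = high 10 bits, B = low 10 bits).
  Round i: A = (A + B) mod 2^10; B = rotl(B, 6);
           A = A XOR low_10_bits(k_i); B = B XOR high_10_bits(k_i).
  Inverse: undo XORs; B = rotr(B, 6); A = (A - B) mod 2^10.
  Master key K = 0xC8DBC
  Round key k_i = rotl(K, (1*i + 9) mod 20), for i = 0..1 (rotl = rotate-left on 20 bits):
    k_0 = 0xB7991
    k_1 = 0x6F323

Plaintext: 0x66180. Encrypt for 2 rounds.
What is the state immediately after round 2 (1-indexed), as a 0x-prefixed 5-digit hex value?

s_0 = plaintext = 0x66180
s_1 = Round(s_0, k_0) = 0xA26C6
s_2 = Round(s_1, k_1) = 0x9B010

0x9B010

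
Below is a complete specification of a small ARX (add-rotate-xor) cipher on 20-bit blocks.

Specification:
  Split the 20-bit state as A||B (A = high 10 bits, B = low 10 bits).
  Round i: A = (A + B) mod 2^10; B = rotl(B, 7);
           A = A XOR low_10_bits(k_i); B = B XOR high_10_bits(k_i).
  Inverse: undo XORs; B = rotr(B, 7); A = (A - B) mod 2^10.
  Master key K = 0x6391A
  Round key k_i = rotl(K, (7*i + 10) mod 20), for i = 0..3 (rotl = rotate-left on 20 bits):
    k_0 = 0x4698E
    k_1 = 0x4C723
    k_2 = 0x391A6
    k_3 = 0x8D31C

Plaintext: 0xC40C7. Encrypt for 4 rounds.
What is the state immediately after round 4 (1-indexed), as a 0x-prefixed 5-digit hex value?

0x5EE39

s_0 = plaintext = 0xC40C7
s_1 = Round(s_0, k_0) = 0x96682
s_2 = Round(s_1, k_1) = 0xFE061
s_3 = Round(s_2, k_2) = 0x7FC68
s_4 = Round(s_3, k_3) = 0x5EE39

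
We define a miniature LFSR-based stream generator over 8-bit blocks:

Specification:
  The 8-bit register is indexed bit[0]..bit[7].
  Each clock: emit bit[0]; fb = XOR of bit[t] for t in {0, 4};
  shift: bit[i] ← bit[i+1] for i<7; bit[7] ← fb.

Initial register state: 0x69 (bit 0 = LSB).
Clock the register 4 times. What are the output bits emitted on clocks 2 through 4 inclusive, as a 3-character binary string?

reg_0 = 0x69
clock 1: out=1, reg = 0xB4
clock 2: out=0, reg = 0xDA
clock 3: out=0, reg = 0xED
clock 4: out=1, reg = 0xF6

001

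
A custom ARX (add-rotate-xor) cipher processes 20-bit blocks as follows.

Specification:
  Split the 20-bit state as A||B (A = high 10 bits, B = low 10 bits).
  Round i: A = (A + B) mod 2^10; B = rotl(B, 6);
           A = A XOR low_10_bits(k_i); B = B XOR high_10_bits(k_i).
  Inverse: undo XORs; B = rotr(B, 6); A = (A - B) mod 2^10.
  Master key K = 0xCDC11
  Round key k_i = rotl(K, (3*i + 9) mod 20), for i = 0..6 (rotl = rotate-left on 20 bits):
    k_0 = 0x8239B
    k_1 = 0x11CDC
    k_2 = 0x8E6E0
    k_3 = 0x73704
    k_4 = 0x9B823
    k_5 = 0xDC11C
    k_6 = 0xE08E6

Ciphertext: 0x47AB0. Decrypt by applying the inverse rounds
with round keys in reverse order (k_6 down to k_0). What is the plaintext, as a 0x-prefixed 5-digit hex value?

s_0 = ciphertext = 0x47AB0
s_1 = InvRound(s_0, k_6) = 0xB5324
s_2 = InvRound(s_1, k_5) = 0xA1D41
s_3 = InvRound(s_2, k_4) = 0xEA2FC
s_4 = InvRound(s_3, k_3) = 0x6431C
s_5 = InvRound(s_4, k_2) = 0x47254
s_6 = InvRound(s_5, k_1) = 0x22138
s_7 = InvRound(s_6, k_0) = 0x01F0C

0x01F0C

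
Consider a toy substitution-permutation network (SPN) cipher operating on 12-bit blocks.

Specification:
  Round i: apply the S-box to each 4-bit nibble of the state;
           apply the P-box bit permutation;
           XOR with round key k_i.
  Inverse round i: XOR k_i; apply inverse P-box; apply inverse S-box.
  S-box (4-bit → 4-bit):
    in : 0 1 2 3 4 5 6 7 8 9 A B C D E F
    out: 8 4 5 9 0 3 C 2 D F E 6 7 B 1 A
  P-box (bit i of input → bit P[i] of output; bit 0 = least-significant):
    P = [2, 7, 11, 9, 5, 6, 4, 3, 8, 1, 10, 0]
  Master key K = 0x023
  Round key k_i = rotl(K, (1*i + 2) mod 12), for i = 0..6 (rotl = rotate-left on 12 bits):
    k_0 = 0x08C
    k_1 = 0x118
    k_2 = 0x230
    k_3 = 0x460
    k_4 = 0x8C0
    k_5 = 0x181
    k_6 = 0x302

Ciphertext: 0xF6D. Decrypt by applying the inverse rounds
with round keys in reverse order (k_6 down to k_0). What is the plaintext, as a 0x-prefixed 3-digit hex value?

s_0 = ciphertext = 0xF6D
s_1 = InvRound(s_0, k_6) = 0xAD2
s_2 = InvRound(s_1, k_5) = 0xDB6
s_3 = InvRound(s_2, k_4) = 0xCCE
s_4 = InvRound(s_3, k_3) = 0x73C
s_5 = InvRound(s_4, k_2) = 0x20E
s_6 = InvRound(s_5, k_1) = 0x513
s_7 = InvRound(s_6, k_0) = 0x965

0x965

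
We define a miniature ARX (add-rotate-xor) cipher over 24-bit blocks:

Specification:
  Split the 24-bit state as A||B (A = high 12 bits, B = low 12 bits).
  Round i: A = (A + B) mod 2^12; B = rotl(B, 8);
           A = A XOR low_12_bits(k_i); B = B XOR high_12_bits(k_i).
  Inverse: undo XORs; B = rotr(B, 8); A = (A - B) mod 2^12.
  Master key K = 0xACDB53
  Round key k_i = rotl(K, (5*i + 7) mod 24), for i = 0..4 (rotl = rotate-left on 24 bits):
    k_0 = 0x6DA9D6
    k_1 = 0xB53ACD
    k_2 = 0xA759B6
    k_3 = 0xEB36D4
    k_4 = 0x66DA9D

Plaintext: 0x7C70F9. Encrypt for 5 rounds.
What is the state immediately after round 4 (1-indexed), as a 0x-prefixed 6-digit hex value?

0x0D51FA

s_0 = plaintext = 0x7C70F9
s_1 = Round(s_0, k_0) = 0x116FD5
s_2 = Round(s_1, k_1) = 0xA26EAE
s_3 = Round(s_2, k_2) = 0x16249F
s_4 = Round(s_3, k_3) = 0x0D51FA
s_5 = Round(s_4, k_4) = 0x852C72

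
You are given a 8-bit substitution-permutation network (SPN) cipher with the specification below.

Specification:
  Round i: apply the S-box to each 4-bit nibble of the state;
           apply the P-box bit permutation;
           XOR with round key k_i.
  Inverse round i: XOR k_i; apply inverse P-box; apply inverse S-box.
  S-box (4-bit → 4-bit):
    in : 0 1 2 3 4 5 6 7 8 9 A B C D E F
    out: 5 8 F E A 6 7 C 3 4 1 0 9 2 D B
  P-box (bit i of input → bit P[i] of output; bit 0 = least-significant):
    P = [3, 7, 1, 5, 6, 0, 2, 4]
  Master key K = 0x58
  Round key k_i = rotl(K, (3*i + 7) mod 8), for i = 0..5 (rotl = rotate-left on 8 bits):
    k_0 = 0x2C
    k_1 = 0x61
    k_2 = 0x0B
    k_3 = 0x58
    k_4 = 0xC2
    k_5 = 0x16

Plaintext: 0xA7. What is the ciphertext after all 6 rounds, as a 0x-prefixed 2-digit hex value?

s_0 = plaintext = 0xA7
s_1 = Round(s_0, k_0) = 0x4E
s_2 = Round(s_1, k_1) = 0x5A
s_3 = Round(s_2, k_2) = 0x06
s_4 = Round(s_3, k_3) = 0x96
s_5 = Round(s_4, k_4) = 0x4C
s_6 = Round(s_5, k_5) = 0x2F

0x2F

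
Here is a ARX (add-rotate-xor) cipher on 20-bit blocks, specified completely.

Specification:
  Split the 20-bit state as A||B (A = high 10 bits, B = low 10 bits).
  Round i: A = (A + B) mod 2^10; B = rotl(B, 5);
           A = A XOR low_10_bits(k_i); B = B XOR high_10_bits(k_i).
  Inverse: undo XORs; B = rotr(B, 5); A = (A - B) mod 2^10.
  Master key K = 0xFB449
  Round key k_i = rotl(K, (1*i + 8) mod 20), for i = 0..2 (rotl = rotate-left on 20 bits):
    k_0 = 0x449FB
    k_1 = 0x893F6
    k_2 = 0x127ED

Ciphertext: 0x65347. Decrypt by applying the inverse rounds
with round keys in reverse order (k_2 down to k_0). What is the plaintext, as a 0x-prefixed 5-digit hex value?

s_0 = ciphertext = 0x65347
s_1 = InvRound(s_0, k_2) = 0x285D8
s_2 = InvRound(s_1, k_1) = 0xEE39F
s_3 = InvRound(s_2, k_0) = 0x23DB4

0x23DB4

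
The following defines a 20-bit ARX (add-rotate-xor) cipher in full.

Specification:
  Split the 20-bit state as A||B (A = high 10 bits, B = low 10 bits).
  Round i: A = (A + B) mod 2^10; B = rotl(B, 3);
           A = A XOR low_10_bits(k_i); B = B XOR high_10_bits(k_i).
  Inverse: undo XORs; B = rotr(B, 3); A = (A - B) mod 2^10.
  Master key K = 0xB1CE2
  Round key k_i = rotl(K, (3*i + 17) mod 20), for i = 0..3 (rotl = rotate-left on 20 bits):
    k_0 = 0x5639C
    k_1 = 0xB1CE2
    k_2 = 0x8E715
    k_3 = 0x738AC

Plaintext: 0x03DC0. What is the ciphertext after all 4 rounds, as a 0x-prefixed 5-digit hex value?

s_0 = plaintext = 0x03DC0
s_1 = Round(s_0, k_0) = 0x94F5B
s_2 = Round(s_1, k_1) = 0x53019
s_3 = Round(s_2, k_2) = 0x9C2F1
s_4 = Round(s_3, k_3) = 0x73643

0x73643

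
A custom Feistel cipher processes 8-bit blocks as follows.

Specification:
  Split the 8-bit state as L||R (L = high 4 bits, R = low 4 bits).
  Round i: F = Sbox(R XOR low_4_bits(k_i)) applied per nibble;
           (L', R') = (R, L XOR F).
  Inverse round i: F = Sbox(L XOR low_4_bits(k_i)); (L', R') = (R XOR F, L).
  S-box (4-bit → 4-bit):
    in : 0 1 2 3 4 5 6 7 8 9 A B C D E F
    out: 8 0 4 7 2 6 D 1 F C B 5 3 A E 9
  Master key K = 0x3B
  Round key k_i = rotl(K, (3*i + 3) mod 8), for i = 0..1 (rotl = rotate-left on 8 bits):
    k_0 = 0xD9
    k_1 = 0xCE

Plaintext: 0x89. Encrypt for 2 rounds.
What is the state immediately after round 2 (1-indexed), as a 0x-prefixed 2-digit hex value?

0x07

s_0 = plaintext = 0x89
s_1 = Round(s_0, k_0) = 0x90
s_2 = Round(s_1, k_1) = 0x07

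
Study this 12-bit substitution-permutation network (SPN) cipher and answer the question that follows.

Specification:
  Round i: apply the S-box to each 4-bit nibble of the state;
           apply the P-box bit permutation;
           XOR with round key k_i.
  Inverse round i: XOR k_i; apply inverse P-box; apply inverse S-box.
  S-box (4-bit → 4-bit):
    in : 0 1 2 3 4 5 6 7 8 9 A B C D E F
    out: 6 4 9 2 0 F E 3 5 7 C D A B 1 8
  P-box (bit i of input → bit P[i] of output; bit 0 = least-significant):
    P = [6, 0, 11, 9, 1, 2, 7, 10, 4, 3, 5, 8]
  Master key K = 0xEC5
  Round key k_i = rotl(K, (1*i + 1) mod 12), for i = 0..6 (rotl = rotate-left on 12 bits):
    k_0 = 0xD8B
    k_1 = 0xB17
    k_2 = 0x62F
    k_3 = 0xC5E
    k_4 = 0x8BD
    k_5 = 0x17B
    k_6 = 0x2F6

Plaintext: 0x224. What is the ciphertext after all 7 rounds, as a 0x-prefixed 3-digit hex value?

s_0 = plaintext = 0x224
s_1 = Round(s_0, k_0) = 0x899
s_2 = Round(s_1, k_1) = 0x3E0
s_3 = Round(s_2, k_2) = 0xE24
s_4 = Round(s_3, k_3) = 0x84C
s_5 = Round(s_4, k_4) = 0xA8C
s_6 = Round(s_5, k_5) = 0x2D8
s_7 = Round(s_6, k_6) = 0xFA0

0xFA0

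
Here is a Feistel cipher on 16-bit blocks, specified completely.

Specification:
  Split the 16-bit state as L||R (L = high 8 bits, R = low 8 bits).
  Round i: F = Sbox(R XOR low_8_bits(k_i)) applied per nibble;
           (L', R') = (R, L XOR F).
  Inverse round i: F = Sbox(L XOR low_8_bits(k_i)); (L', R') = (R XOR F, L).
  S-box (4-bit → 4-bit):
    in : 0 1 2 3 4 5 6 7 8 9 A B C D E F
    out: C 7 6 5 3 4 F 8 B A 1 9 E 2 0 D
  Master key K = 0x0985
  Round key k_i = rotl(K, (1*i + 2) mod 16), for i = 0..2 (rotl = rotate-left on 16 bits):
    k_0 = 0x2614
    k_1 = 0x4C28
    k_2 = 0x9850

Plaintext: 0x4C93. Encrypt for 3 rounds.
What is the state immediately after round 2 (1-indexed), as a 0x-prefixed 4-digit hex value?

s_0 = plaintext = 0x4C93
s_1 = Round(s_0, k_0) = 0x93F4
s_2 = Round(s_1, k_1) = 0xF4BD
s_3 = Round(s_2, k_2) = 0xBDF6

0xF4BD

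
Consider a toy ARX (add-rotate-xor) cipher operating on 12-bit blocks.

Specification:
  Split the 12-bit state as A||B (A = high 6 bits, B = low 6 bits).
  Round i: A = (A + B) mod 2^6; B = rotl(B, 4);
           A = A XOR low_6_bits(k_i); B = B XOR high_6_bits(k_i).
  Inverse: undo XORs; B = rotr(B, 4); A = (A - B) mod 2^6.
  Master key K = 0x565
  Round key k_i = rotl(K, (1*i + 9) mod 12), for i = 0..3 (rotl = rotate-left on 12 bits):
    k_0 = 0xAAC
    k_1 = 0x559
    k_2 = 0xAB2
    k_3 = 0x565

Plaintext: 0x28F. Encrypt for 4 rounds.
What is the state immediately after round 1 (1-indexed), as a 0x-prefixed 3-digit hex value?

0xD59

s_0 = plaintext = 0x28F
s_1 = Round(s_0, k_0) = 0xD59
s_2 = Round(s_1, k_1) = 0x5C3
s_3 = Round(s_2, k_2) = 0xA1A
s_4 = Round(s_3, k_3) = 0x9F3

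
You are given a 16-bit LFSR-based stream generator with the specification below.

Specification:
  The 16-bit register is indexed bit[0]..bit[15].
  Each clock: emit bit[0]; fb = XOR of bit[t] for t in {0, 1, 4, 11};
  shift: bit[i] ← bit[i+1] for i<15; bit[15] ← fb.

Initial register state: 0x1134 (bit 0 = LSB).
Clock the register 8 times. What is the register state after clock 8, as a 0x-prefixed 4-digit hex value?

reg_0 = 0x1134
clock 1: out=0, reg = 0x889A
clock 2: out=0, reg = 0xC44D
clock 3: out=1, reg = 0xE226
clock 4: out=0, reg = 0xF113
clock 5: out=1, reg = 0xF889
clock 6: out=1, reg = 0x7C44
clock 7: out=0, reg = 0xBE22
clock 8: out=0, reg = 0x5F11

0x5F11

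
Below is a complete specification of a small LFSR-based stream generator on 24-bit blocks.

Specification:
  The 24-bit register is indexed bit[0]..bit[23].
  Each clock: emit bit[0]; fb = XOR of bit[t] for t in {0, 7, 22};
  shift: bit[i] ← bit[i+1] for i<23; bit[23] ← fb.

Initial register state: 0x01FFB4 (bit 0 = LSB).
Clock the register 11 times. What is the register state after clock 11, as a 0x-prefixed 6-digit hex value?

0x82E03F

reg_0 = 0x01FFB4
clock 1: out=0, reg = 0x80FFDA
clock 2: out=0, reg = 0xC07FED
clock 3: out=1, reg = 0xE03FF6
clock 4: out=0, reg = 0x701FFB
clock 5: out=1, reg = 0xB80FFD
clock 6: out=1, reg = 0x5C07FE
clock 7: out=0, reg = 0x2E03FF
clock 8: out=1, reg = 0x1701FF
clock 9: out=1, reg = 0x0B80FF
clock 10: out=1, reg = 0x05C07F
clock 11: out=1, reg = 0x82E03F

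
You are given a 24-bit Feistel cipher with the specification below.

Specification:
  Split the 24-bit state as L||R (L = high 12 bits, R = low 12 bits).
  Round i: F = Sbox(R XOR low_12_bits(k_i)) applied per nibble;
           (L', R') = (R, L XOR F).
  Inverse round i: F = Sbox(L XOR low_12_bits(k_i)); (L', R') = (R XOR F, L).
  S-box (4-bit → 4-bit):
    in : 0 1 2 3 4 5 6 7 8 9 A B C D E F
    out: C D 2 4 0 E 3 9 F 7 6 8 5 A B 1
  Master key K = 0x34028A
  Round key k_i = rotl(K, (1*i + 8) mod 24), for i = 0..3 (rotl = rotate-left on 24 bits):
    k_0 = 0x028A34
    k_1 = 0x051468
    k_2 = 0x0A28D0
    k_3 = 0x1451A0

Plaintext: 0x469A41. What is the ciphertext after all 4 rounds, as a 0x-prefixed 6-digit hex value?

0x14B388

s_0 = plaintext = 0x469A41
s_1 = Round(s_0, k_0) = 0xA418F7
s_2 = Round(s_1, k_1) = 0x8F7F30
s_3 = Round(s_2, k_2) = 0xF3014B
s_4 = Round(s_3, k_3) = 0x14B388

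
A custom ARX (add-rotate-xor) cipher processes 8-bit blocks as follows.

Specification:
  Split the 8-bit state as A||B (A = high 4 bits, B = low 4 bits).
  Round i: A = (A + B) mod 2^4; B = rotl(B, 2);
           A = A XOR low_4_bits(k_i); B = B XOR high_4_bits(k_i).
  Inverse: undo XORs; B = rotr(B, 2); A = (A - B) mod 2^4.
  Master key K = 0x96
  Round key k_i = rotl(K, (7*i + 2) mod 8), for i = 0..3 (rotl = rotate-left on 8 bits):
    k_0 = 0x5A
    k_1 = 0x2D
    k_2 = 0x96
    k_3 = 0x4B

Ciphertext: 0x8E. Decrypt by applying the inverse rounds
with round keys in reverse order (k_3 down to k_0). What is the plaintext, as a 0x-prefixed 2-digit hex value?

s_0 = ciphertext = 0x8E
s_1 = InvRound(s_0, k_3) = 0x9A
s_2 = InvRound(s_1, k_2) = 0x3C
s_3 = InvRound(s_2, k_1) = 0x3B
s_4 = InvRound(s_3, k_0) = 0xEB

0xEB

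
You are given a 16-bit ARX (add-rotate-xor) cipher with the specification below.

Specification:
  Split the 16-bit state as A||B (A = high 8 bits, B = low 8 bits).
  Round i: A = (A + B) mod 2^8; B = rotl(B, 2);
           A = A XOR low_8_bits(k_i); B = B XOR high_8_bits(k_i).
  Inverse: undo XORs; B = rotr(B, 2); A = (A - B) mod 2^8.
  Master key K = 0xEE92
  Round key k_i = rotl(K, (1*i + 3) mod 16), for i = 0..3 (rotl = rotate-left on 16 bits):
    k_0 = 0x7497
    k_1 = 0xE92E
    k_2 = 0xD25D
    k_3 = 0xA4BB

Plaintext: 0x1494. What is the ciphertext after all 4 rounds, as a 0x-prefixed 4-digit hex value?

0x43F8

s_0 = plaintext = 0x1494
s_1 = Round(s_0, k_0) = 0x3F26
s_2 = Round(s_1, k_1) = 0x4B71
s_3 = Round(s_2, k_2) = 0xE117
s_4 = Round(s_3, k_3) = 0x43F8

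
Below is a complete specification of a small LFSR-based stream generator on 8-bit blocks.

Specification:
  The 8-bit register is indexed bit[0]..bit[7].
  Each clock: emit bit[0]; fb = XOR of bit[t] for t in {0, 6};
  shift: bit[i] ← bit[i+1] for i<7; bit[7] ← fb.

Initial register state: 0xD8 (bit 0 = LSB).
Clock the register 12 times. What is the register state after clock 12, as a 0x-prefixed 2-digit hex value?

0x4C

reg_0 = 0xD8
clock 1: out=0, reg = 0xEC
clock 2: out=0, reg = 0xF6
clock 3: out=0, reg = 0xFB
clock 4: out=1, reg = 0x7D
clock 5: out=1, reg = 0x3E
clock 6: out=0, reg = 0x1F
clock 7: out=1, reg = 0x8F
clock 8: out=1, reg = 0xC7
clock 9: out=1, reg = 0x63
clock 10: out=1, reg = 0x31
clock 11: out=1, reg = 0x98
clock 12: out=0, reg = 0x4C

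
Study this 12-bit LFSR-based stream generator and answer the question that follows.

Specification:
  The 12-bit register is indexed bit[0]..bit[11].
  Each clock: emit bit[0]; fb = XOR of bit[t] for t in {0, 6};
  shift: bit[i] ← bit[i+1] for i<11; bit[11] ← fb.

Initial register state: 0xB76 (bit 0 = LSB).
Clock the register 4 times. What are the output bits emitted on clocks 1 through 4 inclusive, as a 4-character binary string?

reg_0 = 0xB76
clock 1: out=0, reg = 0xDBB
clock 2: out=1, reg = 0xEDD
clock 3: out=1, reg = 0x76E
clock 4: out=0, reg = 0xBB7

0110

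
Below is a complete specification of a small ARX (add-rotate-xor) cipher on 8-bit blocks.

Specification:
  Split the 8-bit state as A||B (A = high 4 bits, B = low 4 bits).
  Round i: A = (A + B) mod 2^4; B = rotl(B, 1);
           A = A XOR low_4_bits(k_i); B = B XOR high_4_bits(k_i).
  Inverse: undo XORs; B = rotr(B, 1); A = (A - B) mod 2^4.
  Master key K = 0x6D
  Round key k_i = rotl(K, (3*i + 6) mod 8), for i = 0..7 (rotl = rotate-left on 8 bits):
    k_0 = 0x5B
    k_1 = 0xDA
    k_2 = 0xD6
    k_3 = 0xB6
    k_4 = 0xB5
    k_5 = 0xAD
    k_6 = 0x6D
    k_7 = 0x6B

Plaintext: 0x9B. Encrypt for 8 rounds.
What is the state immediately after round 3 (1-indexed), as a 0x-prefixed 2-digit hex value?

s_0 = plaintext = 0x9B
s_1 = Round(s_0, k_0) = 0xF2
s_2 = Round(s_1, k_1) = 0xB9
s_3 = Round(s_2, k_2) = 0x2E
s_4 = Round(s_3, k_3) = 0x66
s_5 = Round(s_4, k_4) = 0x97
s_6 = Round(s_5, k_5) = 0xD4
s_7 = Round(s_6, k_6) = 0xCE
s_8 = Round(s_7, k_7) = 0x1B

0x2E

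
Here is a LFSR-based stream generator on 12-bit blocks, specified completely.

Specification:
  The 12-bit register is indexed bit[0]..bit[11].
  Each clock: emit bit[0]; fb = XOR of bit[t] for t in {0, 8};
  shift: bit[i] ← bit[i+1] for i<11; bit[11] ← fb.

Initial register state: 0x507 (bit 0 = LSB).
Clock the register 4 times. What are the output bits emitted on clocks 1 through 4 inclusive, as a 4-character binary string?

1110

reg_0 = 0x507
clock 1: out=1, reg = 0x283
clock 2: out=1, reg = 0x941
clock 3: out=1, reg = 0x4A0
clock 4: out=0, reg = 0x250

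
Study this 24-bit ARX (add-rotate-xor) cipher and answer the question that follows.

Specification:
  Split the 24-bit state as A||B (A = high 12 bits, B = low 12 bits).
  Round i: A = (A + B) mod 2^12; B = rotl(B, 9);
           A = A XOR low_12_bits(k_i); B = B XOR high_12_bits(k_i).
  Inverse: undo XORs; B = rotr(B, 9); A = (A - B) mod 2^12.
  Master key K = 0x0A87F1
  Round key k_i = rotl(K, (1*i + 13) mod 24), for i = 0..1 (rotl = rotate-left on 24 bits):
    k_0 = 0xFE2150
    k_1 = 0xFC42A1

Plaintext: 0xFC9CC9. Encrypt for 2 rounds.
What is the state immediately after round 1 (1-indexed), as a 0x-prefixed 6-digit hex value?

s_0 = plaintext = 0xFC9CC9
s_1 = Round(s_0, k_0) = 0xDC2C7B
s_2 = Round(s_1, k_1) = 0x89C84B

0xDC2C7B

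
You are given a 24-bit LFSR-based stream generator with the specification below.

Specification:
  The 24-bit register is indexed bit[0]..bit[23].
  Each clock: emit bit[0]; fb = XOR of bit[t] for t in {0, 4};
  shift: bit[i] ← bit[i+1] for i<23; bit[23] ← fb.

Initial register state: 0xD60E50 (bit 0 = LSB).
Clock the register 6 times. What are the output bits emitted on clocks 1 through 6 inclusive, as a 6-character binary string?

000010

reg_0 = 0xD60E50
clock 1: out=0, reg = 0xEB0728
clock 2: out=0, reg = 0x758394
clock 3: out=0, reg = 0xBAC1CA
clock 4: out=0, reg = 0x5D60E5
clock 5: out=1, reg = 0xAEB072
clock 6: out=0, reg = 0xD75839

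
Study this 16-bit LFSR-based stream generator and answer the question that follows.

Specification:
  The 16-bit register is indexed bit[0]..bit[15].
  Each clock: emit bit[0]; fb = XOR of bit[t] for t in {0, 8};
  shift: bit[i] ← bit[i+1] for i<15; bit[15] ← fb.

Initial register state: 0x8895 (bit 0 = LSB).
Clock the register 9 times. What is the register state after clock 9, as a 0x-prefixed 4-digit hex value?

0x8EC4

reg_0 = 0x8895
clock 1: out=1, reg = 0xC44A
clock 2: out=0, reg = 0x6225
clock 3: out=1, reg = 0xB112
clock 4: out=0, reg = 0xD889
clock 5: out=1, reg = 0xEC44
clock 6: out=0, reg = 0x7622
clock 7: out=0, reg = 0x3B11
clock 8: out=1, reg = 0x1D88
clock 9: out=0, reg = 0x8EC4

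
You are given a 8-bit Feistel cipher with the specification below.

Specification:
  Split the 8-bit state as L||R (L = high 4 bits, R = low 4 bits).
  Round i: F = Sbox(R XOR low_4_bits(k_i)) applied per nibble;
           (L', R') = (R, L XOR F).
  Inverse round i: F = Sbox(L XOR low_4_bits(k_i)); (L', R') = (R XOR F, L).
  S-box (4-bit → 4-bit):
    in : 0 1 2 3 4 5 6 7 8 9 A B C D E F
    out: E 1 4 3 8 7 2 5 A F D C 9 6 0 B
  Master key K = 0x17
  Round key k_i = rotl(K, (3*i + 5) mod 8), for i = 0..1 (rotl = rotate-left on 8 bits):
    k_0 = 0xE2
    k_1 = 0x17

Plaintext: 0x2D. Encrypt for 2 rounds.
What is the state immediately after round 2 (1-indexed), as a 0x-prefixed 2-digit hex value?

0x9D

s_0 = plaintext = 0x2D
s_1 = Round(s_0, k_0) = 0xD9
s_2 = Round(s_1, k_1) = 0x9D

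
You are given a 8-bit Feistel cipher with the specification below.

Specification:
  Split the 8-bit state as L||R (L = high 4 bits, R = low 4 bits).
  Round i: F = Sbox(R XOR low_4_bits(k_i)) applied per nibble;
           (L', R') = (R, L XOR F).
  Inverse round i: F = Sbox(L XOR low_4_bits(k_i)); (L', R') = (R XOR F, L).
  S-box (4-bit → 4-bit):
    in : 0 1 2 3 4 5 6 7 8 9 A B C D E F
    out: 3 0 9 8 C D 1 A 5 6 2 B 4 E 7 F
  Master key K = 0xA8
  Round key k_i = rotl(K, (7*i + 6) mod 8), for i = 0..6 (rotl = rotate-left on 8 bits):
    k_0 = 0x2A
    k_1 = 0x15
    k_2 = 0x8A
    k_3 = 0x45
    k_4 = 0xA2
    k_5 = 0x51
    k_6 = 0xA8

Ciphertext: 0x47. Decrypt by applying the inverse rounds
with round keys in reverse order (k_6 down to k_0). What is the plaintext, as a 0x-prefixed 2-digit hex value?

s_0 = ciphertext = 0x47
s_1 = InvRound(s_0, k_6) = 0x34
s_2 = InvRound(s_1, k_5) = 0xD3
s_3 = InvRound(s_2, k_4) = 0xCD
s_4 = InvRound(s_3, k_3) = 0xBC
s_5 = InvRound(s_4, k_2) = 0xCB
s_6 = InvRound(s_5, k_1) = 0xDC
s_7 = InvRound(s_6, k_0) = 0x6D

0x6D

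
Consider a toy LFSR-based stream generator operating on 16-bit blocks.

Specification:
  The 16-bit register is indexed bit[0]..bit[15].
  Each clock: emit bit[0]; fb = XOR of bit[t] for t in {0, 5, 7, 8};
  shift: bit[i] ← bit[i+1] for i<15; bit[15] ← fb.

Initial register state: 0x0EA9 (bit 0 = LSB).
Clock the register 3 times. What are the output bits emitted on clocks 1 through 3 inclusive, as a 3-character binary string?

100

reg_0 = 0x0EA9
clock 1: out=1, reg = 0x8754
clock 2: out=0, reg = 0xC3AA
clock 3: out=0, reg = 0xE1D5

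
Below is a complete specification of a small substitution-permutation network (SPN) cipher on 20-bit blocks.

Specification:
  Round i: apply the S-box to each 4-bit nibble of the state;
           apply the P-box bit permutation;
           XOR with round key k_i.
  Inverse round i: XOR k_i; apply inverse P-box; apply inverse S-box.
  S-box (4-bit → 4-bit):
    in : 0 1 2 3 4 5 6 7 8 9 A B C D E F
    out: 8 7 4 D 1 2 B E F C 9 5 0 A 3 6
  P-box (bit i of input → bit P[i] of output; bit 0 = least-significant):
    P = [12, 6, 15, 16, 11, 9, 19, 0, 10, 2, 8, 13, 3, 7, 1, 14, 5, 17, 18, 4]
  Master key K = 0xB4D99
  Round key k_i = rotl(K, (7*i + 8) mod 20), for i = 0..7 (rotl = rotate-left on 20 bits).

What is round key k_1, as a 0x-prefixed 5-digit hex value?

K = 0xB4D99
k_0 = rotl(K, (7*0+8) mod 20) = rotl(K, 8) = 0xD99B4
k_1 = rotl(K, (7*1+8) mod 20) = rotl(K, 15) = 0xCDA6C

0xCDA6C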